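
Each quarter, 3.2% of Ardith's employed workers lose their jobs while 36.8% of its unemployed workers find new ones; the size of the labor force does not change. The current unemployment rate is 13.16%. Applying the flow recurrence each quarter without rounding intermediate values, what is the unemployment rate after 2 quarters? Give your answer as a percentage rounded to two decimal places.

With a fixed labor force, u_{t+1} = u_t + s·(1−u_t) − f·u_t = u_t·(1−s−f) + s.
Here 1−s−f = 0.600 and s = 0.032.
u_1 = 0.131600 × 0.600 + 0.032 = 0.110960.
u_2 = 0.110960 × 0.600 + 0.032 = 0.098576.

Unemployment rate after two quarters ≈ 9.86%.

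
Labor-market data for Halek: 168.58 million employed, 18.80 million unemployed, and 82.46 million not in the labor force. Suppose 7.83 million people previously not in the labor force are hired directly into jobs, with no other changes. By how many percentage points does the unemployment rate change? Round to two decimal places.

The unemployment rate changes by −0.40 percentage points.

Initially, labor force = 168.58 + 18.80 = 187.38 million, so u = 18.80/187.38 = 10.03%.
After the change, employed and labor force both rise by 7.83; unemployed unchanged → E = 176.41, U = 18.80, labor force = 195.21 million.
New unemployment rate = 18.80 / 195.21 = 9.63%.
Change = 9.63% − 10.03% = −0.40 percentage points.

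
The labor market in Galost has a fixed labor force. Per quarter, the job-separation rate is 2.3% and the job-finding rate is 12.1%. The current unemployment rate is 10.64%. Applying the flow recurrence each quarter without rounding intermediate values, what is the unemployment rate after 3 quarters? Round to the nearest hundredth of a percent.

Unemployment rate after three quarters ≈ 12.63%.

With a fixed labor force, u_{t+1} = u_t + s·(1−u_t) − f·u_t = u_t·(1−s−f) + s.
Here 1−s−f = 0.856 and s = 0.023.
u_1 = 0.106400 × 0.856 + 0.023 = 0.114078.
u_2 = 0.114078 × 0.856 + 0.023 = 0.120651.
u_3 = 0.120651 × 0.856 + 0.023 = 0.126277.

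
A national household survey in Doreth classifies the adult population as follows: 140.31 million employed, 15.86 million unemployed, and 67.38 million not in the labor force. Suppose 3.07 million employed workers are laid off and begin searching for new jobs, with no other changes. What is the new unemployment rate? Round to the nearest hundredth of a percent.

New unemployment rate ≈ 12.12%.

Initially, labor force = 140.31 + 15.86 = 156.17 million, so u = 15.86/156.17 = 10.16%.
After the change, employed falls and unemployed rises by 3.07; labor force unchanged → E = 137.24, U = 18.93, labor force = 156.17 million.
New unemployment rate = 18.93 / 156.17 = 12.12%.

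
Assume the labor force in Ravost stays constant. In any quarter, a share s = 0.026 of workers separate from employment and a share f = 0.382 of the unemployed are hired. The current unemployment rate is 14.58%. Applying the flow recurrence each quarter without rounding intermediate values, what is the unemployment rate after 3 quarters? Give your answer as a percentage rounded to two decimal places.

Unemployment rate after three quarters ≈ 8.08%.

With a fixed labor force, u_{t+1} = u_t + s·(1−u_t) − f·u_t = u_t·(1−s−f) + s.
Here 1−s−f = 0.592 and s = 0.026.
u_1 = 0.145800 × 0.592 + 0.026 = 0.112314.
u_2 = 0.112314 × 0.592 + 0.026 = 0.092490.
u_3 = 0.092490 × 0.592 + 0.026 = 0.080754.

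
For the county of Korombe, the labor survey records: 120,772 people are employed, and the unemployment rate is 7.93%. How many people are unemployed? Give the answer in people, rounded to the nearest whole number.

About 10,402 are unemployed.

Let U be the number unemployed. The labor force is E + U, and U/(E+U) = 0.0793.
So U = 0.0793 × 120,772 / (1 − 0.0793) = 9577.22 / 0.9207 ≈ 10,402.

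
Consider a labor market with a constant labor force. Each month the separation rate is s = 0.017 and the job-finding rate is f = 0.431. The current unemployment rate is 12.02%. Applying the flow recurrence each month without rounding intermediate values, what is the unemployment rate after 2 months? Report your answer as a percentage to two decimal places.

With a fixed labor force, u_{t+1} = u_t + s·(1−u_t) − f·u_t = u_t·(1−s−f) + s.
Here 1−s−f = 0.552 and s = 0.017.
u_1 = 0.120200 × 0.552 + 0.017 = 0.083350.
u_2 = 0.083350 × 0.552 + 0.017 = 0.063009.

Unemployment rate after two months ≈ 6.30%.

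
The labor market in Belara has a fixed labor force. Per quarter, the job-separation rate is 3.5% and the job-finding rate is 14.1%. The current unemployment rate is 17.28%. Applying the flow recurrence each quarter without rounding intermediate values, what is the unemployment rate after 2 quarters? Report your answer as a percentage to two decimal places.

Unemployment rate after two quarters ≈ 18.12%.

With a fixed labor force, u_{t+1} = u_t + s·(1−u_t) − f·u_t = u_t·(1−s−f) + s.
Here 1−s−f = 0.824 and s = 0.035.
u_1 = 0.172800 × 0.824 + 0.035 = 0.177387.
u_2 = 0.177387 × 0.824 + 0.035 = 0.181167.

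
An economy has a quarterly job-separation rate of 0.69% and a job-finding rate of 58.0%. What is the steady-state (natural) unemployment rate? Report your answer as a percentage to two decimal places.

At steady state the flows balance: s·E = f·U, so U/(E+U) = s/(s+f).
u* = 0.69 / (0.69 + 58.0) = 0.69 / 58.69 = 1.18%.

Steady-state unemployment rate ≈ 1.18%.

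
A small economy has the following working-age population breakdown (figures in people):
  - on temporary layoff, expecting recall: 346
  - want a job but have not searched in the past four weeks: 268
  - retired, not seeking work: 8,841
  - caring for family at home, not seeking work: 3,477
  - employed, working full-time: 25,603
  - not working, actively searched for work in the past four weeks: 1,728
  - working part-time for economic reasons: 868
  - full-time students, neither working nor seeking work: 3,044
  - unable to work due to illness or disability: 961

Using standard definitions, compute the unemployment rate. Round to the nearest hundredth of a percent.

Unemployment rate ≈ 7.27%.

Employed = 25,603 + 868 = 26,471 (anyone who worked, including part-time for economic reasons, counts as employed).
Unemployed = 346 + 1,728 = 2,074 (jobless and actively searching, or on temporary layoff).
Labor force = 26,471 + 2,074 = 28,545.
Unemployment rate = 2,074 / 28,545 = 7.27%.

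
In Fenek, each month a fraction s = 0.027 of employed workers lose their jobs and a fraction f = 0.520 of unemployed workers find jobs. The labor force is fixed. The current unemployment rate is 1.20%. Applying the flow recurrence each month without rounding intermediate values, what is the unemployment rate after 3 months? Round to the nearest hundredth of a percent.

With a fixed labor force, u_{t+1} = u_t + s·(1−u_t) − f·u_t = u_t·(1−s−f) + s.
Here 1−s−f = 0.453 and s = 0.027.
u_1 = 0.012000 × 0.453 + 0.027 = 0.032436.
u_2 = 0.032436 × 0.453 + 0.027 = 0.041694.
u_3 = 0.041694 × 0.453 + 0.027 = 0.045887.

Unemployment rate after three months ≈ 4.59%.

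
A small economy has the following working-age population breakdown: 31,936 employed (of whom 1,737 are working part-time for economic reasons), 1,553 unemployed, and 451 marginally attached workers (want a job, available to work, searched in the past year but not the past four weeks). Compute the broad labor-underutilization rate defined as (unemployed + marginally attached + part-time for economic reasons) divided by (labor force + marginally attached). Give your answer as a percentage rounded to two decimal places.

Labor force = 31,936 + 1,553 = 33,489.
Numerator = 1,553 + 451 + 1,737 = 3,741.
Denominator = 33,489 + 451 = 33,940.
Broad rate = 3,741 / 33,940 = 11.02%.

Broad underutilization rate ≈ 11.02%.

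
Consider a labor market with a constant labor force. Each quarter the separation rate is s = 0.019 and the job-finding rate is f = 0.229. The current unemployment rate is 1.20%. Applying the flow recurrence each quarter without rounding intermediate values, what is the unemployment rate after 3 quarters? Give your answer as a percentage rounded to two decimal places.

Unemployment rate after three quarters ≈ 4.91%.

With a fixed labor force, u_{t+1} = u_t + s·(1−u_t) − f·u_t = u_t·(1−s−f) + s.
Here 1−s−f = 0.752 and s = 0.019.
u_1 = 0.012000 × 0.752 + 0.019 = 0.028024.
u_2 = 0.028024 × 0.752 + 0.019 = 0.040074.
u_3 = 0.040074 × 0.752 + 0.019 = 0.049136.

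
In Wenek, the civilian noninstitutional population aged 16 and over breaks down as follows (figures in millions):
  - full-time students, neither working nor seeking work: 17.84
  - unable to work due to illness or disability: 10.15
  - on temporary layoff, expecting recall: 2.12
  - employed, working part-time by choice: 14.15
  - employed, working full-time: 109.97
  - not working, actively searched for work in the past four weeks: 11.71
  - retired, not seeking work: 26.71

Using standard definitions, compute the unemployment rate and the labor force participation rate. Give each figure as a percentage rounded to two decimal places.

Employed = 14.15 + 109.97 = 124.12 million.
Unemployed = 2.12 + 11.71 = 13.83 million (jobless and actively searching, or on temporary layoff).
Labor force = 124.12 + 13.83 = 137.95 million.
Not in labor force = 17.84 + 10.15 + 26.71 = 54.70 million (those not working and not actively searching are outside the labor force).
Civilian working-age population = 137.95 + 54.70 = 192.65 million.
Unemployment rate = 13.83 / 137.95 = 10.03%.
Labor force participation rate = 137.95 / 192.65 = 71.61%.

Unemployment rate ≈ 10.03%; labor force participation rate ≈ 71.61%.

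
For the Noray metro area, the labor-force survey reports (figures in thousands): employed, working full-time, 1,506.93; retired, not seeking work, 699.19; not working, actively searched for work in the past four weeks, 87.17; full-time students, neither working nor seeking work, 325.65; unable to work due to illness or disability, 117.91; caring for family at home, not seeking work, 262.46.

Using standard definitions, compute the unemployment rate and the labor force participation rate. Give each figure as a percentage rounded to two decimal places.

Unemployment rate ≈ 5.47%; labor force participation rate ≈ 53.15%.

Employed = 1,506.93 thousand.
Unemployed = 87.17 thousand.
Labor force = 1,506.93 + 87.17 = 1,594.10 thousand.
Not in labor force = 699.19 + 325.65 + 117.91 + 262.46 = 1,405.21 thousand (those not working and not actively searching are outside the labor force).
Civilian working-age population = 1,594.10 + 1,405.21 = 2,999.31 thousand.
Unemployment rate = 87.17 / 1,594.10 = 5.47%.
Labor force participation rate = 1,594.10 / 2,999.31 = 53.15%.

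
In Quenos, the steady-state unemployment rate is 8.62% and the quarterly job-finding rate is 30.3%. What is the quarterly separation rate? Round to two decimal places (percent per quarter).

From u* = s/(s+f): s = u·f/(1−u).
s = 0.0862 × 30.3 / (1 − 0.0862) = 2.6119 / 0.9138 ≈ 2.86% per quarter.

Separation rate ≈ 2.86% per quarter.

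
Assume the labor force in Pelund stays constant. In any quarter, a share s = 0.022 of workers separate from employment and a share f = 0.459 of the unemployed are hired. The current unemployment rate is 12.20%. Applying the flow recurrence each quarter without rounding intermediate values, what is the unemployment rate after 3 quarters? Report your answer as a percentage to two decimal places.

With a fixed labor force, u_{t+1} = u_t + s·(1−u_t) − f·u_t = u_t·(1−s−f) + s.
Here 1−s−f = 0.519 and s = 0.022.
u_1 = 0.122000 × 0.519 + 0.022 = 0.085318.
u_2 = 0.085318 × 0.519 + 0.022 = 0.066280.
u_3 = 0.066280 × 0.519 + 0.022 = 0.056399.

Unemployment rate after three quarters ≈ 5.64%.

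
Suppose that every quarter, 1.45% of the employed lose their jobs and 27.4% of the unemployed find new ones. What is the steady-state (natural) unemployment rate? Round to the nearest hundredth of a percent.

Steady-state unemployment rate ≈ 5.03%.

At steady state the flows balance: s·E = f·U, so U/(E+U) = s/(s+f).
u* = 1.45 / (1.45 + 27.4) = 1.45 / 28.85 = 5.03%.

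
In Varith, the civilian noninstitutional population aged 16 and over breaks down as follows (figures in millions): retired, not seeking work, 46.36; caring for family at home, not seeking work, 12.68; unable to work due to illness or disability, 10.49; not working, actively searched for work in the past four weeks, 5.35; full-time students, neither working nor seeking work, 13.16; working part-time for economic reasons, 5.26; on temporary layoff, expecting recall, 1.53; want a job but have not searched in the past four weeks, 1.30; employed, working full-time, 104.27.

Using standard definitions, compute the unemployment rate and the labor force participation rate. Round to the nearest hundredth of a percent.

Employed = 5.26 + 104.27 = 109.53 million (anyone who worked, including part-time for economic reasons, counts as employed).
Unemployed = 5.35 + 1.53 = 6.88 million (jobless and actively searching, or on temporary layoff).
Labor force = 109.53 + 6.88 = 116.41 million.
Not in labor force = 46.36 + 12.68 + 10.49 + 13.16 + 1.30 = 83.99 million (those not working and not actively searching are outside the labor force — including those who want a job but have given up searching).
Civilian working-age population = 116.41 + 83.99 = 200.40 million.
Unemployment rate = 6.88 / 116.41 = 5.91%.
Labor force participation rate = 116.41 / 200.40 = 58.09%.

Unemployment rate ≈ 5.91%; labor force participation rate ≈ 58.09%.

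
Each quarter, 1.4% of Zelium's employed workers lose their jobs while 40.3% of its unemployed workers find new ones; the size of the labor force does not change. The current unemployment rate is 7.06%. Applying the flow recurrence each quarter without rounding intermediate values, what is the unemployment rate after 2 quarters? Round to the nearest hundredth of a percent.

With a fixed labor force, u_{t+1} = u_t + s·(1−u_t) − f·u_t = u_t·(1−s−f) + s.
Here 1−s−f = 0.583 and s = 0.014.
u_1 = 0.070600 × 0.583 + 0.014 = 0.055160.
u_2 = 0.055160 × 0.583 + 0.014 = 0.046158.

Unemployment rate after two quarters ≈ 4.62%.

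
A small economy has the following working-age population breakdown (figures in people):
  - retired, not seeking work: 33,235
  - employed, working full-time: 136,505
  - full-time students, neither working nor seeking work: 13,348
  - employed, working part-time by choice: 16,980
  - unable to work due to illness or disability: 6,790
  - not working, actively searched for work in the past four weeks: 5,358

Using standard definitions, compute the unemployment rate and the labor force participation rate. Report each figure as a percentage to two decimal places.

Employed = 136,505 + 16,980 = 153,485.
Unemployed = 5,358.
Labor force = 153,485 + 5,358 = 158,843.
Not in labor force = 33,235 + 13,348 + 6,790 = 53,373 (those not working and not actively searching are outside the labor force).
Civilian working-age population = 158,843 + 53,373 = 212,216.
Unemployment rate = 5,358 / 158,843 = 3.37%.
Labor force participation rate = 158,843 / 212,216 = 74.85%.

Unemployment rate ≈ 3.37%; labor force participation rate ≈ 74.85%.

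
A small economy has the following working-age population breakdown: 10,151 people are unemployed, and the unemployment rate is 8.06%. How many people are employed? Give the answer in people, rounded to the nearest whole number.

Labor force = U / u = 10,151 / 0.0806 ≈ 125,943.
Employed = labor force − unemployed = 125,943 − 10,151 = 115,792.

About 115,792 are employed.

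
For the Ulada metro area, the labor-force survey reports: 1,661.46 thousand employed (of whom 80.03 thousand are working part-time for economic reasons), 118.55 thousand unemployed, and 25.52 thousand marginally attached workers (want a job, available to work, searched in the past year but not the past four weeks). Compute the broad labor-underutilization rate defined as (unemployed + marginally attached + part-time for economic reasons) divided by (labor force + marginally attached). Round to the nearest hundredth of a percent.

Labor force = 1,661.46 + 118.55 = 1,780.01 thousand.
Numerator = 118.55 + 25.52 + 80.03 = 224.10 thousand.
Denominator = 1,780.01 + 25.52 = 1,805.53 thousand.
Broad rate = 224.10 / 1,805.53 = 12.41%.

Broad underutilization rate ≈ 12.41%.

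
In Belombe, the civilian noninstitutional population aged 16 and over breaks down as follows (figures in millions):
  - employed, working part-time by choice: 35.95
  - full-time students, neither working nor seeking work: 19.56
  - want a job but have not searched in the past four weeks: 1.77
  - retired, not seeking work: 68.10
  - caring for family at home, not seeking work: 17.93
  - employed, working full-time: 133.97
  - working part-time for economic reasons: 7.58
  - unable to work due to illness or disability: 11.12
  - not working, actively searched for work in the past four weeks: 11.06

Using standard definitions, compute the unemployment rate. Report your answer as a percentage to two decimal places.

Employed = 35.95 + 133.97 + 7.58 = 177.50 million (anyone who worked, including part-time for economic reasons, counts as employed).
Unemployed = 11.06 million.
Labor force = 177.50 + 11.06 = 188.56 million.
Unemployment rate = 11.06 / 188.56 = 5.87%.

Unemployment rate ≈ 5.87%.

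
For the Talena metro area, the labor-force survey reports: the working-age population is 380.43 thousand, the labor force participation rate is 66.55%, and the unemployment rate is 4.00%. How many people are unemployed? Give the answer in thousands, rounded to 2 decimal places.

About 10.13 thousand are unemployed.

Labor force = 0.6655 × 380.43 = 253.18 thousand.
Unemployed = 0.0400 × 253.18 ≈ 10.13 thousand.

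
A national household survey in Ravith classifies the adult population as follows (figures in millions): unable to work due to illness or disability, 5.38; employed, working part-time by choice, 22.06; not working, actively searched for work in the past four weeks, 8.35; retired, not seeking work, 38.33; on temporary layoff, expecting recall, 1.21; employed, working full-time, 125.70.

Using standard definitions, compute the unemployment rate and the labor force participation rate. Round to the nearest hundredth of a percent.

Unemployment rate ≈ 6.08%; labor force participation rate ≈ 78.26%.

Employed = 22.06 + 125.70 = 147.76 million.
Unemployed = 8.35 + 1.21 = 9.56 million (jobless and actively searching, or on temporary layoff).
Labor force = 147.76 + 9.56 = 157.32 million.
Not in labor force = 5.38 + 38.33 = 43.71 million (those not working and not actively searching are outside the labor force).
Civilian working-age population = 157.32 + 43.71 = 201.03 million.
Unemployment rate = 9.56 / 157.32 = 6.08%.
Labor force participation rate = 157.32 / 201.03 = 78.26%.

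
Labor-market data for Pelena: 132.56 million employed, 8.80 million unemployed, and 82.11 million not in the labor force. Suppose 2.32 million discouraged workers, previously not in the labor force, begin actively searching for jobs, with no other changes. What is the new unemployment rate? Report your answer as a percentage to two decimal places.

New unemployment rate ≈ 7.74%.

Initially, labor force = 132.56 + 8.80 = 141.36 million, so u = 8.80/141.36 = 6.23%.
After the change, unemployed and labor force both rise by 2.32 → E = 132.56, U = 11.12, labor force = 143.68 million.
New unemployment rate = 11.12 / 143.68 = 7.74%.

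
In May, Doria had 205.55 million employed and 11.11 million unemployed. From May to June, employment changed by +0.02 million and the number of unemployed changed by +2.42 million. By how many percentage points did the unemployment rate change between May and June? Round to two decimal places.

The unemployment rate changed by +1.05 percentage points.

May: labor force = 205.55 + 11.11 = 216.66; u = 11.11/216.66 = 5.13%.
June: labor force = 205.57 + 13.53 = 219.10; u = 13.53/219.10 = 6.18%.
Change = 6.18% − 5.13% = +1.05 pp.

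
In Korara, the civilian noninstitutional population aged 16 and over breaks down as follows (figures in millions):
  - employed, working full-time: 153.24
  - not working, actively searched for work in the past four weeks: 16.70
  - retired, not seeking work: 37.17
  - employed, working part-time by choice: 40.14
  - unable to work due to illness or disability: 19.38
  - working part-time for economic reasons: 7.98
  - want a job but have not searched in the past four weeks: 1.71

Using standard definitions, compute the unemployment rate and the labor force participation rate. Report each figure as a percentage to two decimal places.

Employed = 153.24 + 40.14 + 7.98 = 201.36 million (anyone who worked, including part-time for economic reasons, counts as employed).
Unemployed = 16.70 million.
Labor force = 201.36 + 16.70 = 218.06 million.
Not in labor force = 37.17 + 19.38 + 1.71 = 58.26 million (those not working and not actively searching are outside the labor force — including those who want a job but have given up searching).
Civilian working-age population = 218.06 + 58.26 = 276.32 million.
Unemployment rate = 16.70 / 218.06 = 7.66%.
Labor force participation rate = 218.06 / 276.32 = 78.92%.

Unemployment rate ≈ 7.66%; labor force participation rate ≈ 78.92%.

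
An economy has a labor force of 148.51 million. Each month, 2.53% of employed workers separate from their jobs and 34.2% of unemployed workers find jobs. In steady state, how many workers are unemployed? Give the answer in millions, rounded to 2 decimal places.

Steady-state unemployment rate u* = s/(s+f) = 2.53/(2.53+34.2) = 0.068881.
Unemployed = u* × labor force = 0.068881 × 148.51 ≈ 10.23 million.

About 10.23 million are unemployed in steady state.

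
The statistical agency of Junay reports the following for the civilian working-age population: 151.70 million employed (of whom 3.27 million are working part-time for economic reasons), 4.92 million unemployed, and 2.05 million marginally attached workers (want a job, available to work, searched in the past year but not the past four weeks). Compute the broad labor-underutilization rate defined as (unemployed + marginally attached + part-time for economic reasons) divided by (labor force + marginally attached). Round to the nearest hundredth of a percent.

Broad underutilization rate ≈ 6.45%.

Labor force = 151.70 + 4.92 = 156.62 million.
Numerator = 4.92 + 2.05 + 3.27 = 10.24 million.
Denominator = 156.62 + 2.05 = 158.67 million.
Broad rate = 10.24 / 158.67 = 6.45%.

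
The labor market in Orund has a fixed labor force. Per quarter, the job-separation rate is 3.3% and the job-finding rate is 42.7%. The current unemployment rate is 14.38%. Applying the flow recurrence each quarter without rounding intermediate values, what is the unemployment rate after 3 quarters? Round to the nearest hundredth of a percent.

Unemployment rate after three quarters ≈ 8.31%.

With a fixed labor force, u_{t+1} = u_t + s·(1−u_t) − f·u_t = u_t·(1−s−f) + s.
Here 1−s−f = 0.540 and s = 0.033.
u_1 = 0.143800 × 0.540 + 0.033 = 0.110652.
u_2 = 0.110652 × 0.540 + 0.033 = 0.092752.
u_3 = 0.092752 × 0.540 + 0.033 = 0.083086.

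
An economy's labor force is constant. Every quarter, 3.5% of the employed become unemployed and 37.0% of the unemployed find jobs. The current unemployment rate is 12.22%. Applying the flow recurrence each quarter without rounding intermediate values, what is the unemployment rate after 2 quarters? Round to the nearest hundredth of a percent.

Unemployment rate after two quarters ≈ 9.91%.

With a fixed labor force, u_{t+1} = u_t + s·(1−u_t) − f·u_t = u_t·(1−s−f) + s.
Here 1−s−f = 0.595 and s = 0.035.
u_1 = 0.122200 × 0.595 + 0.035 = 0.107709.
u_2 = 0.107709 × 0.595 + 0.035 = 0.099087.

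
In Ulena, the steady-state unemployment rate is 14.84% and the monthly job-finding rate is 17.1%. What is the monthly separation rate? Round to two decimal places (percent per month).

From u* = s/(s+f): s = u·f/(1−u).
s = 0.1484 × 17.1 / (1 − 0.1484) = 2.5376 / 0.8516 ≈ 2.98% per month.

Separation rate ≈ 2.98% per month.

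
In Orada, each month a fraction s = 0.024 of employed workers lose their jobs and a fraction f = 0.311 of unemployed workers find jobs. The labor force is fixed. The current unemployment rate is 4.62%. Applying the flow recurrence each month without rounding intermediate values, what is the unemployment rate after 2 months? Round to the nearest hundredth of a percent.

Unemployment rate after two months ≈ 6.04%.

With a fixed labor force, u_{t+1} = u_t + s·(1−u_t) − f·u_t = u_t·(1−s−f) + s.
Here 1−s−f = 0.665 and s = 0.024.
u_1 = 0.046200 × 0.665 + 0.024 = 0.054723.
u_2 = 0.054723 × 0.665 + 0.024 = 0.060391.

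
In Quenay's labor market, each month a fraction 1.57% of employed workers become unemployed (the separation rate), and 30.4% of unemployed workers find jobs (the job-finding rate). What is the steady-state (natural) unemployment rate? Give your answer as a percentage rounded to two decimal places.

At steady state the flows balance: s·E = f·U, so U/(E+U) = s/(s+f).
u* = 1.57 / (1.57 + 30.4) = 1.57 / 31.97 = 4.91%.

Steady-state unemployment rate ≈ 4.91%.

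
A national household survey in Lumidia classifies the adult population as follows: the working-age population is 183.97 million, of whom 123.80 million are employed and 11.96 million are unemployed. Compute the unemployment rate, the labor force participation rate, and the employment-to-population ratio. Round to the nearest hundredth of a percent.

Labor force = employed + unemployed = 123.80 + 11.96 = 135.76 million.
Unemployment rate = 11.96 / 135.76 = 8.81%.
Labor force participation rate = 135.76 / 183.97 = 73.79%.
Employment-population ratio = 123.80 / 183.97 = 67.29%.

Unemployment rate ≈ 8.81%; labor force participation rate ≈ 73.79%; employment-population ratio ≈ 67.29%.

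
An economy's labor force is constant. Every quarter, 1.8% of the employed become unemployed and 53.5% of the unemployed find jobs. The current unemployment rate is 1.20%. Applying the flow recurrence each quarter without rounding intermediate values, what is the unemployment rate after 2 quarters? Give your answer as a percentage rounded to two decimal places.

Unemployment rate after two quarters ≈ 2.84%.

With a fixed labor force, u_{t+1} = u_t + s·(1−u_t) − f·u_t = u_t·(1−s−f) + s.
Here 1−s−f = 0.447 and s = 0.018.
u_1 = 0.012000 × 0.447 + 0.018 = 0.023364.
u_2 = 0.023364 × 0.447 + 0.018 = 0.028444.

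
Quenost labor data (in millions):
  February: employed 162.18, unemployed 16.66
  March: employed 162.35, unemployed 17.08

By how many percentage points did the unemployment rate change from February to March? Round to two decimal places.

The unemployment rate changed by +0.20 percentage points.

February: labor force = 162.18 + 16.66 = 178.84; u = 16.66/178.84 = 9.32%.
March: labor force = 162.35 + 17.08 = 179.43; u = 17.08/179.43 = 9.52%.
Change = 9.52% − 9.32% = +0.20 pp.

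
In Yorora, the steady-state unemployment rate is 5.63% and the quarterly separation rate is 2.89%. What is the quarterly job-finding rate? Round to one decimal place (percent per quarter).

Job-finding rate ≈ 48.4% per quarter.

From u* = s/(s+f): f = s·(1−u)/u.
f = 2.89 × (1 − 0.0563) / 0.0563 = 2.7273 / 0.0563 ≈ 48.4% per quarter.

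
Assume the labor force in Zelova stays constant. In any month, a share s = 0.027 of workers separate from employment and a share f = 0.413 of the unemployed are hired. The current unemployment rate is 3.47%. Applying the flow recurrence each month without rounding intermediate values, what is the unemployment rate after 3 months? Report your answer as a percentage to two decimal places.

Unemployment rate after three months ≈ 5.67%.

With a fixed labor force, u_{t+1} = u_t + s·(1−u_t) − f·u_t = u_t·(1−s−f) + s.
Here 1−s−f = 0.560 and s = 0.027.
u_1 = 0.034700 × 0.560 + 0.027 = 0.046432.
u_2 = 0.046432 × 0.560 + 0.027 = 0.053002.
u_3 = 0.053002 × 0.560 + 0.027 = 0.056681.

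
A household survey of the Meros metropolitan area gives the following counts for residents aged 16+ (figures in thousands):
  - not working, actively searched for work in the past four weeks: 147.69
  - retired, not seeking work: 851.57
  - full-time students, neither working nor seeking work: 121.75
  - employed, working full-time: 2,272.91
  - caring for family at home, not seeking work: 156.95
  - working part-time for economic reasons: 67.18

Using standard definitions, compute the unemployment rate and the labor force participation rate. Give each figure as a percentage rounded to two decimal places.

Employed = 2,272.91 + 67.18 = 2,340.09 thousand (anyone who worked, including part-time for economic reasons, counts as employed).
Unemployed = 147.69 thousand.
Labor force = 2,340.09 + 147.69 = 2,487.78 thousand.
Not in labor force = 851.57 + 121.75 + 156.95 = 1,130.27 thousand (those not working and not actively searching are outside the labor force).
Civilian working-age population = 2,487.78 + 1,130.27 = 3,618.05 thousand.
Unemployment rate = 147.69 / 2,487.78 = 5.94%.
Labor force participation rate = 2,487.78 / 3,618.05 = 68.76%.

Unemployment rate ≈ 5.94%; labor force participation rate ≈ 68.76%.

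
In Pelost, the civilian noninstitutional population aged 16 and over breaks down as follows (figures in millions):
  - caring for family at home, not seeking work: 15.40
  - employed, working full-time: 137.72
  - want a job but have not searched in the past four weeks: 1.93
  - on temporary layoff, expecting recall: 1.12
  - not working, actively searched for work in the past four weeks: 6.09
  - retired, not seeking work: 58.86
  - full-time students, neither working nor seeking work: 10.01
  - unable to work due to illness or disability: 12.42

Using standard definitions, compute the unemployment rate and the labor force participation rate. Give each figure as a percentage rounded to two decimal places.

Unemployment rate ≈ 4.97%; labor force participation rate ≈ 59.51%.

Employed = 137.72 million.
Unemployed = 1.12 + 6.09 = 7.21 million (jobless and actively searching, or on temporary layoff).
Labor force = 137.72 + 7.21 = 144.93 million.
Not in labor force = 15.40 + 1.93 + 58.86 + 10.01 + 12.42 = 98.62 million (those not working and not actively searching are outside the labor force — including those who want a job but have given up searching).
Civilian working-age population = 144.93 + 98.62 = 243.55 million.
Unemployment rate = 7.21 / 144.93 = 4.97%.
Labor force participation rate = 144.93 / 243.55 = 59.51%.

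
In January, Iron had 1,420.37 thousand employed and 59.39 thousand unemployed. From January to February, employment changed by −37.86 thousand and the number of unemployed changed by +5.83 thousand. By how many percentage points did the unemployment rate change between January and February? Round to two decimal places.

The unemployment rate changed by +0.49 percentage points.

January: labor force = 1,420.37 + 59.39 = 1,479.76; u = 59.39/1,479.76 = 4.01%.
February: labor force = 1,382.51 + 65.22 = 1,447.73; u = 65.22/1,447.73 = 4.50%.
Change = 4.50% − 4.01% = +0.49 pp.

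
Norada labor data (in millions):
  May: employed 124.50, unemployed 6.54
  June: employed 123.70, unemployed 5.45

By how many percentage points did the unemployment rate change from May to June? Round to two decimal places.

May: labor force = 124.50 + 6.54 = 131.04; u = 6.54/131.04 = 4.99%.
June: labor force = 123.70 + 5.45 = 129.15; u = 5.45/129.15 = 4.22%.
Change = 4.22% − 4.99% = −0.77 pp.

The unemployment rate changed by −0.77 percentage points.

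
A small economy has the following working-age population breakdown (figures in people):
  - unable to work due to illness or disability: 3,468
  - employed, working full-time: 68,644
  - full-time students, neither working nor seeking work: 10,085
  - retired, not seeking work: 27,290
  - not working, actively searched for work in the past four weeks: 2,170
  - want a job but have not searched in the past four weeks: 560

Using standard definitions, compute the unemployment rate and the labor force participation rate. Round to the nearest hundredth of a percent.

Employed = 68,644.
Unemployed = 2,170.
Labor force = 68,644 + 2,170 = 70,814.
Not in labor force = 3,468 + 10,085 + 27,290 + 560 = 41,403 (those not working and not actively searching are outside the labor force — including those who want a job but have given up searching).
Civilian working-age population = 70,814 + 41,403 = 112,217.
Unemployment rate = 2,170 / 70,814 = 3.06%.
Labor force participation rate = 70,814 / 112,217 = 63.10%.

Unemployment rate ≈ 3.06%; labor force participation rate ≈ 63.10%.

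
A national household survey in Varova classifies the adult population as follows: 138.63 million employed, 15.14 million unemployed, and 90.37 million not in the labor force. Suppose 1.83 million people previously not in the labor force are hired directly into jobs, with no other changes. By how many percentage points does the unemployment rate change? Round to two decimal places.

The unemployment rate changes by −0.12 percentage points.

Initially, labor force = 138.63 + 15.14 = 153.77 million, so u = 15.14/153.77 = 9.85%.
After the change, employed and labor force both rise by 1.83; unemployed unchanged → E = 140.46, U = 15.14, labor force = 155.60 million.
New unemployment rate = 15.14 / 155.60 = 9.73%.
Change = 9.73% − 9.85% = −0.12 percentage points.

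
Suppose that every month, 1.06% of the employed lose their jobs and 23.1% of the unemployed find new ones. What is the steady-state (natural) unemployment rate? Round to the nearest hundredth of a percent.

At steady state the flows balance: s·E = f·U, so U/(E+U) = s/(s+f).
u* = 1.06 / (1.06 + 23.1) = 1.06 / 24.16 = 4.39%.

Steady-state unemployment rate ≈ 4.39%.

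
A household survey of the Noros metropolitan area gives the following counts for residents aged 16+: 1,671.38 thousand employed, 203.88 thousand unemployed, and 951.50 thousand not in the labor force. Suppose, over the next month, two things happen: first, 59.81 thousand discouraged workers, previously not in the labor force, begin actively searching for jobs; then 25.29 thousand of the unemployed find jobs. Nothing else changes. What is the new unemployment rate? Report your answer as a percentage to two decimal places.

Initially, labor force = 1,671.38 + 203.88 = 1,875.26 thousand, so u = 203.88/1,875.26 = 10.87%.
After the first change, unemployed and labor force both rise by 59.81 → E = 1,671.38, U = 263.69, labor force = 1,935.07 thousand.
After the second change, unemployed falls and employed rises by 25.29; labor force unchanged → E = 1,696.67, U = 238.40, labor force = 1,935.07 thousand.
New unemployment rate = 238.40 / 1,935.07 = 12.32%.

New unemployment rate ≈ 12.32%.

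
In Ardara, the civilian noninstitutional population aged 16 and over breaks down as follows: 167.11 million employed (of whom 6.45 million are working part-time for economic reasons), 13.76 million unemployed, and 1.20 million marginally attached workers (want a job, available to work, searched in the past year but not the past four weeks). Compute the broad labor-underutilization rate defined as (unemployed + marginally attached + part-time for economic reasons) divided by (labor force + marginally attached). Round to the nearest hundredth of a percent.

Broad underutilization rate ≈ 11.76%.

Labor force = 167.11 + 13.76 = 180.87 million.
Numerator = 13.76 + 1.20 + 6.45 = 21.41 million.
Denominator = 180.87 + 1.20 = 182.07 million.
Broad rate = 21.41 / 182.07 = 11.76%.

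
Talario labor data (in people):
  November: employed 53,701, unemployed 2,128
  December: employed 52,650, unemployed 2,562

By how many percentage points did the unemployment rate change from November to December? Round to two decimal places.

The unemployment rate changed by +0.83 percentage points.

November: labor force = 53,701 + 2,128 = 55,829; u = 2,128/55,829 = 3.81%.
December: labor force = 52,650 + 2,562 = 55,212; u = 2,562/55,212 = 4.64%.
Change = 4.64% − 3.81% = +0.83 pp.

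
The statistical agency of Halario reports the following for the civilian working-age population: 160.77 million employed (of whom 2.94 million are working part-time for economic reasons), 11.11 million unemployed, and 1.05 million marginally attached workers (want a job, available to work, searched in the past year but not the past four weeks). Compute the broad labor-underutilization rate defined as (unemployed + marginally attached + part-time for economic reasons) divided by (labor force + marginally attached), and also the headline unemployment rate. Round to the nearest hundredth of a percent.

Labor force = 160.77 + 11.11 = 171.88 million.
Numerator = 11.11 + 1.05 + 2.94 = 15.10 million.
Denominator = 171.88 + 1.05 = 172.93 million.
Broad rate = 15.10 / 172.93 = 8.73%.
Headline unemployment rate = 11.11 / 171.88 = 6.46%.

Broad underutilization rate ≈ 8.73%; headline unemployment rate ≈ 6.46%.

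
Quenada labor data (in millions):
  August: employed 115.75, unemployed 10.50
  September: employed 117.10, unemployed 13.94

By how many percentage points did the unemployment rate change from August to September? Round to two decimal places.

The unemployment rate changed by +2.32 percentage points.

August: labor force = 115.75 + 10.50 = 126.25; u = 10.50/126.25 = 8.32%.
September: labor force = 117.10 + 13.94 = 131.04; u = 13.94/131.04 = 10.64%.
Change = 10.64% − 8.32% = +2.32 pp.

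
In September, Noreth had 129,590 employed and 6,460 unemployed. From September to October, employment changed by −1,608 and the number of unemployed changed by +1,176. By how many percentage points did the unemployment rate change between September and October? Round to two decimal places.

The unemployment rate changed by +0.88 percentage points.

September: labor force = 129,590 + 6,460 = 136,050; u = 6,460/136,050 = 4.75%.
October: labor force = 127,982 + 7,636 = 135,618; u = 7,636/135,618 = 5.63%.
Change = 5.63% − 4.75% = +0.88 pp.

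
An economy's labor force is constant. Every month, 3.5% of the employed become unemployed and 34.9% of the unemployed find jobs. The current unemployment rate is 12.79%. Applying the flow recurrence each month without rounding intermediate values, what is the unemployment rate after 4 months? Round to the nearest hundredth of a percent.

Unemployment rate after four months ≈ 9.64%.

With a fixed labor force, u_{t+1} = u_t + s·(1−u_t) − f·u_t = u_t·(1−s−f) + s.
Here 1−s−f = 0.616 and s = 0.035.
u_1 = 0.127900 × 0.616 + 0.035 = 0.113786.
u_2 = 0.113786 × 0.616 + 0.035 = 0.105092.
u_3 = 0.105092 × 0.616 + 0.035 = 0.099737.
u_4 = 0.099737 × 0.616 + 0.035 = 0.096438.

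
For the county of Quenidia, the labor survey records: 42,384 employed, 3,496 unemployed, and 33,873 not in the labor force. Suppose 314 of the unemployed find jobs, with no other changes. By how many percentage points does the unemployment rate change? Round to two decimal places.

The unemployment rate changes by −0.68 percentage points.

Initially, labor force = 42,384 + 3,496 = 45,880, so u = 3,496/45,880 = 7.62%.
After the change, unemployed falls and employed rises by 314; labor force unchanged → E = 42,698, U = 3,182, labor force = 45,880.
New unemployment rate = 3,182 / 45,880 = 6.94%.
Change = 6.94% − 7.62% = −0.68 percentage points.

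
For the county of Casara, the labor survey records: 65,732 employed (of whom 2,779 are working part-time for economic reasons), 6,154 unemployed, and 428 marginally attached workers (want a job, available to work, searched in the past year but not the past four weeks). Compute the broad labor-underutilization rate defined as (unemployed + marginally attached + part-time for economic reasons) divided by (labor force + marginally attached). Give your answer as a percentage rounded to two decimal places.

Broad underutilization rate ≈ 12.94%.

Labor force = 65,732 + 6,154 = 71,886.
Numerator = 6,154 + 428 + 2,779 = 9,361.
Denominator = 71,886 + 428 = 72,314.
Broad rate = 9,361 / 72,314 = 12.94%.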